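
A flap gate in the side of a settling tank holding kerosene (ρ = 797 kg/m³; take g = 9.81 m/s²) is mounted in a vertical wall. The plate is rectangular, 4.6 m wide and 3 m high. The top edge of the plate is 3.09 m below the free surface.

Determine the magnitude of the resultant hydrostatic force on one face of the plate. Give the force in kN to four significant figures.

γ = ρg = 797 × 9.81 / 1000 = 7.81857 kN/m³.
The centroid lies 3/2 = 1.5 m below the top edge, so the centroid depth is h_c = 3.09 + 1.5 = 4.59 m.
A = 4.6 × 3 = 13.8 m².
Resultant F = γ·h_c·A = 7.81857 × 4.59 × 13.8 = 495.244 kN.

F ≈ 495.2 kN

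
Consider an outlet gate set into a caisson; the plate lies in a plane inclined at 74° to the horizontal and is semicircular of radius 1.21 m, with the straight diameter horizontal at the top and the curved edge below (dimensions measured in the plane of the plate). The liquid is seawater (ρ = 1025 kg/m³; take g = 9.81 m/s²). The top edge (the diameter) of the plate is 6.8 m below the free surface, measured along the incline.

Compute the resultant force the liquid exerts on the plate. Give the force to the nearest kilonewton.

γ = ρg = 1025 × 9.81 / 1000 = 10.05525 kN/m³.
Let θ = 74° be the plate's angle to the horizontal; measure y along the incline from where the plane meets the free surface. Vertical depth h = y·sinθ with sinθ = 0.961262.
The centroid of a semicircle lies 4r/(3π) = 0.51354 m from the diameter, here below the top edge, so y_c = 6.8 + 0.51354 = 7.31354 m and h_c = 7.31354 × 0.961262 = 7.03023 m.
A = πr²/2 = π × 1.21²/2 = 2.2998 m².
Resultant F = γ·h_c·A = 10.05525 × 7.03023 × 2.2998 = 162.575 kN.

F ≈ 163 kN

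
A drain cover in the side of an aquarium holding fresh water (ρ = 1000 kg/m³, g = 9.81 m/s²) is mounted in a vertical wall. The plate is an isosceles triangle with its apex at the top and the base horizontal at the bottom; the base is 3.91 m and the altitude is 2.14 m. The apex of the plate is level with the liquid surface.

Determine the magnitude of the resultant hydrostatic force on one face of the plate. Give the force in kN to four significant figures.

F ≈ 58.55 kN

γ = ρg = 1000 × 9.81 = 9810 N/m³ = 9.81 kN/m³.
With the apex up, the centroid sits 2h/3 = 2 × 2.14/3 = 1.42667 m below the apex, so the centroid depth is h_c = 1.42667 m.
A = ½ × 3.91 × 2.14 = 4.1837 m².
Resultant F = γ·h_c·A = 9.81 × 1.42667 × 4.1837 = 58.5535 kN.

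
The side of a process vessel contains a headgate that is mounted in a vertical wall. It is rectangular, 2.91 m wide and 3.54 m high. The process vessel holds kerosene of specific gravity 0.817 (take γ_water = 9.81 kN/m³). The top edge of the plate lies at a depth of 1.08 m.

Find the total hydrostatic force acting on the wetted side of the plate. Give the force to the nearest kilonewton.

F ≈ 235 kN

γ = 0.817 × 9.81 = 8.01477 kN/m³.
The centroid lies 3.54/2 = 1.77 m below the top edge, so the centroid depth is h_c = 1.08 + 1.77 = 2.85 m.
A = 2.91 × 3.54 = 10.3014 m².
Resultant F = γ·h_c·A = 8.01477 × 2.85 × 10.3014 = 235.306 kN.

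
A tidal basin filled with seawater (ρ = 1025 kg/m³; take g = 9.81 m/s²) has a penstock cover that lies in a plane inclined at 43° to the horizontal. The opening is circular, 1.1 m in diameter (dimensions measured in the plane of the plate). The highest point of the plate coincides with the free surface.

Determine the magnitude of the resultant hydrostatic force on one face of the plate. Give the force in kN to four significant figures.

γ = ρg = 1025 × 9.81 / 1000 = 10.05525 kN/m³.
Let θ = 43° be the plate's angle to the horizontal; measure y along the incline from where the plane meets the free surface. Vertical depth h = y·sinθ with sinθ = 0.681998.
The centroid is at the centre, 0.55 m below the top of the plate, so y_c = 0.55 m and h_c = 0.55 × 0.681998 = 0.375099 m.
A = π(0.55)² = 0.950332 m².
Resultant F = γ·h_c·A = 10.05525 × 0.375099 × 0.950332 = 3.58438 kN.

F ≈ 3.584 kN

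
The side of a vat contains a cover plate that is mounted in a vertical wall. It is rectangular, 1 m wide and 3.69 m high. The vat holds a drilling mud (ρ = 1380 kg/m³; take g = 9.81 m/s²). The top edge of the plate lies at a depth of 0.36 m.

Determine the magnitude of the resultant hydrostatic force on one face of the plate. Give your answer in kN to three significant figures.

γ = ρg = 1380 × 9.81 / 1000 = 13.5378 kN/m³.
The centroid lies 3.69/2 = 1.845 m below the top edge, so the centroid depth is h_c = 0.36 + 1.845 = 2.205 m.
A = 1 × 3.69 = 3.69 m².
Resultant F = γ·h_c·A = 13.5378 × 2.205 × 3.69 = 110.15 kN.

F ≈ 110 kN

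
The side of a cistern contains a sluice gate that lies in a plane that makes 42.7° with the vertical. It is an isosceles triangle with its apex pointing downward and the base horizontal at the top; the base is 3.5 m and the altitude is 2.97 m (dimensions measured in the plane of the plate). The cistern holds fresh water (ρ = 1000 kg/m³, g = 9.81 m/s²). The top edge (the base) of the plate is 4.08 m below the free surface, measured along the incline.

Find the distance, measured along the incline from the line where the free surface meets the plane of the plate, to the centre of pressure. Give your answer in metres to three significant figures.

y_p = 5.17 m

γ = ρg = 1000 × 9.81 = 9810 N/m³ = 9.81 kN/m³.
The plate makes 42.7° with the vertical, i.e. θ = 90° − 42.7° = 47.3° to the horizontal. Measuring y along the incline from the free-surface line, vertical depth h = y·sinθ with sinθ = 0.734915.
With the apex down, the centroid sits h/3 = 2.97/3 = 0.99 m below the base (the top edge), so y_c = 4.08 + 0.99 = 5.07 m and h_c = 5.07 × 0.734915 = 3.72602 m.
A = ½ × 3.5 × 2.97 = 5.1975 m².
Resultant F = γ·h_c·A = 9.81 × 3.72602 × 5.1975 = 189.98 kN.
I_c = b·h³/36 = 3.5 × 2.97³/36 = 2.54703 m⁴.
Centre of pressure: y_p = y_c + I_c/(y_c·A) = 5.07 + 2.54703/(5.07 × 5.1975) = 5.07 + 0.0966566 = 5.16666 m along the plane.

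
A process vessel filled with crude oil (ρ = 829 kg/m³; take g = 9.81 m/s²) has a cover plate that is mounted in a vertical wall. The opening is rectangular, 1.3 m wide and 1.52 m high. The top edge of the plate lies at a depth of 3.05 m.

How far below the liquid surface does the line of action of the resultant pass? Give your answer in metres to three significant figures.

h_p = 3.86 m

γ = ρg = 829 × 9.81 / 1000 = 8.13249 kN/m³.
The centroid lies 1.52/2 = 0.76 m below the top edge, so the centroid depth is h_c = 3.05 + 0.76 = 3.81 m.
A = 1.3 × 1.52 = 1.976 m².
Resultant F = γ·h_c·A = 8.13249 × 3.81 × 1.976 = 61.2259 kN.
I_c = b·h³/12 = 1.3 × 1.52³/12 = 0.380446 m⁴.
Centre of pressure: y_p = y_c + I_c/(y_c·A) = 3.81 + 0.380446/(3.81 × 1.976) = 3.81 + 0.0505337 = 3.86053 m along the plane.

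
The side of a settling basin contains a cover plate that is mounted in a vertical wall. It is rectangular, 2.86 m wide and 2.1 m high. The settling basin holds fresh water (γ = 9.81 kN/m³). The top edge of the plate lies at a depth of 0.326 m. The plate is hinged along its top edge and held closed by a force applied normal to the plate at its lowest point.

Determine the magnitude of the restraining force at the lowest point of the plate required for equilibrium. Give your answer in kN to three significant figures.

γ = 9.81 kN/m³.
The centroid lies 2.1/2 = 1.05 m below the top edge, so the centroid depth is h_c = 0.326 + 1.05 = 1.376 m.
A = 2.86 × 2.1 = 6.006 m².
Resultant F = γ·h_c·A = 9.81 × 1.376 × 6.006 = 81.0724 kN.
I_c = b·h³/12 = 2.86 × 2.1³/12 = 2.20721 m⁴.
Centre of pressure: y_p = y_c + I_c/(y_c·A) = 1.376 + 2.20721/(1.376 × 6.006) = 1.376 + 0.267079 = 1.64308 m along the plane.
The resultant acts 1.05 + 0.267079 = 1.31708 m (along the plate) below the hinge at the top edge, so the moment about the hinge is M = F × 1.31708 = 81.0724 × 1.31708 = 106.779 kN·m.
A normal force at the bottom, 2.1 m from the hinge, must supply this moment: P = 106.779/2.1 = 50.8471 kN.

P ≈ 50.8 kN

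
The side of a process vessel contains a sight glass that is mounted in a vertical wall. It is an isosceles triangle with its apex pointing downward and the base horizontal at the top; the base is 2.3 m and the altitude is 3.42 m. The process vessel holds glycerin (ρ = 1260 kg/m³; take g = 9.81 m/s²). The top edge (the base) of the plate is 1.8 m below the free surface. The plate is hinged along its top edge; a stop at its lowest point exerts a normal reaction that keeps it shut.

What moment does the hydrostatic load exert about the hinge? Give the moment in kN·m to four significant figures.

M ≈ 194.5 kN·m

γ = ρg = 1260 × 9.81 / 1000 = 12.3606 kN/m³.
With the apex down, the centroid sits h/3 = 3.42/3 = 1.14 m below the base (the top edge), so the centroid depth is h_c = 1.8 + 1.14 = 2.94 m.
A = ½ × 2.3 × 3.42 = 3.933 m².
Resultant F = γ·h_c·A = 12.3606 × 2.94 × 3.933 = 142.926 kN.
I_c = b·h³/36 = 2.3 × 3.42³/36 = 2.55566 m⁴.
Centre of pressure: y_p = y_c + I_c/(y_c·A) = 2.94 + 2.55566/(2.94 × 3.933) = 2.94 + 0.22102 = 3.16102 m along the plane.
The resultant acts 1.14 + 0.22102 = 1.36102 m (along the plate) below the hinge at the top edge, so the moment about the hinge is M = F × 1.36102 = 142.926 × 1.36102 = 194.525 kN·m.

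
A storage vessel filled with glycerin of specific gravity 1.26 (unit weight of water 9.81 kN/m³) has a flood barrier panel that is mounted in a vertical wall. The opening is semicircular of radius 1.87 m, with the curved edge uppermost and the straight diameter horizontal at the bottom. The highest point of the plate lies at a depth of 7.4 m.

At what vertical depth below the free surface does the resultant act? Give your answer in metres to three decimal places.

h_p = 8.505 m

γ = 1.26 × 9.81 = 12.3606 kN/m³.
The centroid lies 4r/(3π) = 0.793653 m above the diameter, so r − 4r/(3π) = 1.87 − 0.793653 = 1.07635 m below the topmost point, so the centroid depth is h_c = 7.4 + 1.07635 = 8.47635 m.
A = πr²/2 = π × 1.87²/2 = 5.49292 m².
Resultant F = γ·h_c·A = 12.3606 × 8.47635 × 5.49292 = 575.508 kN.
I_c = (π/8 − 8/(9π))·r⁴ = 0.109757 × 1.87⁴ = 1.34214 m⁴.
Centre of pressure: y_p = y_c + I_c/(y_c·A) = 8.47635 + 1.34214/(8.47635 × 5.49292) = 8.47635 + 0.0288261 = 8.50518 m along the plane.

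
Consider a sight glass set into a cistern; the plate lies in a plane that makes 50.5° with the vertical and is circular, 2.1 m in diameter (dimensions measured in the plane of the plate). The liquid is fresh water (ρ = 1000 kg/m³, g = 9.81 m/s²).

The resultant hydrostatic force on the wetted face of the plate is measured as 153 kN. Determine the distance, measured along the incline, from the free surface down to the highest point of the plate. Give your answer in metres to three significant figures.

y_top ≈ 6.03 m

γ = ρg = 1000 × 9.81 = 9810 N/m³ = 9.81 kN/m³.
A = π(1.05)² = 3.46361 m².
From F = γ·h_c·A, the centroid depth is h_c = 153/(9.81 × 3.46361) = 4.50291 m.
The plate makes 50.5° with the vertical, i.e. θ = 90° − 50.5° = 39.5° to the horizontal. Measuring y along the incline from the free-surface line, vertical depth h = y·sinθ with sinθ = 0.636078.
Along the incline, y_c = h_c/sinθ = 4.50291/0.636078 = 7.07918 m.
The centroid is at the centre, 1.05 m below the top of the plate, so the highest point sits at y_top = 7.07918 − 1.05 = 6.02918 m along the incline.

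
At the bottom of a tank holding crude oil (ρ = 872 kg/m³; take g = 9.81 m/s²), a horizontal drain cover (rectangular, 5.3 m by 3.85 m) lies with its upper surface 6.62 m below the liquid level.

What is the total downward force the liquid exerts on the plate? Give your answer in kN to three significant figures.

F ≈ 1160 kN

γ = ρg = 872 × 9.81 / 1000 = 8.55432 kN/m³.
The plate is horizontal, so pressure is uniform at p = γ·h = 8.55432 × 6.62 = 56.6296 kN/m².
A = 5.3 × 3.85 = 20.405 m².
F = p·A = 56.6296 × 20.405 = 1155.53 kN.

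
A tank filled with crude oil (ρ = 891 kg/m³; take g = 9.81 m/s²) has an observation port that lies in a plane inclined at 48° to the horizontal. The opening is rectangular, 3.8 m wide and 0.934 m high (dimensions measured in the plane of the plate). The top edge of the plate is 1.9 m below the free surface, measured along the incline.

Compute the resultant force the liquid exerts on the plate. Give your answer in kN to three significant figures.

F ≈ 54.6 kN

γ = ρg = 891 × 9.81 / 1000 = 8.74071 kN/m³.
Let θ = 48° be the plate's angle to the horizontal; measure y along the incline from where the plane meets the free surface. Vertical depth h = y·sinθ with sinθ = 0.743145.
The centroid lies 0.934/2 = 0.467 m below the top edge, so y_c = 1.9 + 0.467 = 2.367 m and h_c = 2.367 × 0.743145 = 1.75902 m.
A = 3.8 × 0.934 = 3.5492 m².
Resultant F = γ·h_c·A = 8.74071 × 1.75902 × 3.5492 = 54.5692 kN.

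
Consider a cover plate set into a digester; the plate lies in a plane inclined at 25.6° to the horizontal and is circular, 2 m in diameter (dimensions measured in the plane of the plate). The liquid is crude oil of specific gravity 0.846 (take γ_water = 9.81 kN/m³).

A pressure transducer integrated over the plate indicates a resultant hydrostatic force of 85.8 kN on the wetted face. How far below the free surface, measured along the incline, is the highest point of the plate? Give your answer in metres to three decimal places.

γ = 0.846 × 9.81 = 8.29926 kN/m³.
A = π(1)² = 3.14159 m².
From F = γ·h_c·A, the centroid depth is h_c = 85.8/(8.29926 × 3.14159) = 3.29078 m.
Let θ = 25.6° be the plate's angle to the horizontal; measure y along the incline from where the plane meets the free surface. Vertical depth h = y·sinθ with sinθ = 0.432086.
Along the incline, y_c = h_c/sinθ = 3.29078/0.432086 = 7.61603 m.
The centroid is at the centre, 1 m below the top of the plate, so the highest point sits at y_top = 7.61603 − 1 = 6.61603 m along the incline.

y_top ≈ 6.616 m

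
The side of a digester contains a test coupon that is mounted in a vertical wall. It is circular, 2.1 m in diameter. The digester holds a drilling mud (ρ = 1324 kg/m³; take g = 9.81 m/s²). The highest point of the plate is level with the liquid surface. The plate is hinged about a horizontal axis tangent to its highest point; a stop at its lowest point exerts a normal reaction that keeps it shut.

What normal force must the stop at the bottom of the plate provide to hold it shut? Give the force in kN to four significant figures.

γ = ρg = 1324 × 9.81 / 1000 = 12.98844 kN/m³.
The centroid is at the centre, 1.05 m below the top of the plate, so the centroid depth is h_c = 1.05 m.
A = π(1.05)² = 3.46361 m².
Resultant F = γ·h_c·A = 12.98844 × 1.05 × 3.46361 = 47.2362 kN.
I_c = πr⁴/4 = π × 1.05⁴/4 = 0.954656 m⁴.
Centre of pressure: y_p = y_c + I_c/(y_c·A) = 1.05 + 0.954656/(1.05 × 3.46361) = 1.05 + 0.2625 = 1.3125 m along the plane.
The resultant acts 1.05 + 0.2625 = 1.3125 m (along the plate) below the hinge at the top edge, so the moment about the hinge is M = F × 1.3125 = 47.2362 × 1.3125 = 61.9975 kN·m.
A normal force at the bottom, 2.1 m from the hinge, must supply this moment: P = 61.9975/2.1 = 29.5226 kN.

P ≈ 29.52 kN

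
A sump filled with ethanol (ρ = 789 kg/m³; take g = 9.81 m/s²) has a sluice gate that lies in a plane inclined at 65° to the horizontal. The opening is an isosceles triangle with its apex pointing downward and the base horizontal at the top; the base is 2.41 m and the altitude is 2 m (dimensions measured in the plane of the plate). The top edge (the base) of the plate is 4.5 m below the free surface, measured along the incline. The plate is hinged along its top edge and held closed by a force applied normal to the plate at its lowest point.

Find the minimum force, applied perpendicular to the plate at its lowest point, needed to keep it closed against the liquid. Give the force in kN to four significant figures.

P ≈ 30.99 kN

γ = ρg = 789 × 9.81 / 1000 = 7.74009 kN/m³.
Let θ = 65° be the plate's angle to the horizontal; measure y along the incline from where the plane meets the free surface. Vertical depth h = y·sinθ with sinθ = 0.906308.
With the apex down, the centroid sits h/3 = 2/3 = 0.666667 m below the base (the top edge), so y_c = 4.5 + 0.666667 = 5.16667 m and h_c = 5.16667 × 0.906308 = 4.68259 m.
A = ½ × 2.41 × 2 = 2.41 m².
Resultant F = γ·h_c·A = 7.74009 × 4.68259 × 2.41 = 87.3472 kN.
I_c = b·h³/36 = 2.41 × 2³/36 = 0.535556 m⁴.
Centre of pressure: y_p = y_c + I_c/(y_c·A) = 5.16667 + 0.535556/(5.16667 × 2.41) = 5.16667 + 0.0430108 = 5.20968 m along the plane.
The resultant acts 0.666667 + 0.0430108 = 0.709678 m (along the plate) below the hinge at the top edge, so the moment about the hinge is M = F × 0.709678 = 87.3472 × 0.709678 = 61.9884 kN·m.
A normal force at the bottom, 2 m from the hinge, must supply this moment: P = 61.9884/2 = 30.9942 kN.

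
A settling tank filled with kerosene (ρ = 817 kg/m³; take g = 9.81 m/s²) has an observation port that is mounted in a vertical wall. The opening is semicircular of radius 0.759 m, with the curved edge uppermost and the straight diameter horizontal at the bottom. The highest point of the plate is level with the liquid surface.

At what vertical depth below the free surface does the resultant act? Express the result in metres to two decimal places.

h_p = 0.53 m

γ = ρg = 817 × 9.81 / 1000 = 8.01477 kN/m³.
The centroid lies 4r/(3π) = 0.32213 m above the diameter, so r − 4r/(3π) = 0.759 − 0.32213 = 0.43687 m below the topmost point, so the centroid depth is h_c = 0.43687 m.
A = πr²/2 = π × 0.759²/2 = 0.904906 m².
Resultant F = γ·h_c·A = 8.01477 × 0.43687 × 0.904906 = 3.16845 kN.
I_c = (π/8 − 8/(9π))·r⁴ = 0.109757 × 0.759⁴ = 0.036425 m⁴.
Centre of pressure: y_p = y_c + I_c/(y_c·A) = 0.43687 + 0.036425/(0.43687 × 0.904906) = 0.43687 + 0.0921391 = 0.529009 m along the plane.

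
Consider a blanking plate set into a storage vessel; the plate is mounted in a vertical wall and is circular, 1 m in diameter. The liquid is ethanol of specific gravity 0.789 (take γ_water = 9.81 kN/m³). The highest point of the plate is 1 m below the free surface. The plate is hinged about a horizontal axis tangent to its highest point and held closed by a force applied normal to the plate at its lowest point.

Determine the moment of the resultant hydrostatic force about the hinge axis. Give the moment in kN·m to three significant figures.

M ≈ 4.94 kN·m

γ = 0.789 × 9.81 = 7.74009 kN/m³.
The centroid is at the centre, 0.5 m below the top of the plate, so the centroid depth is h_c = 1 + 0.5 = 1.5 m.
A = π(0.5)² = 0.785398 m².
Resultant F = γ·h_c·A = 7.74009 × 1.5 × 0.785398 = 9.11858 kN.
I_c = πr⁴/4 = π × 0.5⁴/4 = 0.0490874 m⁴.
Centre of pressure: y_p = y_c + I_c/(y_c·A) = 1.5 + 0.0490874/(1.5 × 0.785398) = 1.5 + 0.0416667 = 1.54167 m along the plane.
The resultant acts 0.5 + 0.0416667 = 0.541667 m (along the plate) below the hinge at the top edge, so the moment about the hinge is M = F × 0.541667 = 9.11858 × 0.541667 = 4.93923 kN·m.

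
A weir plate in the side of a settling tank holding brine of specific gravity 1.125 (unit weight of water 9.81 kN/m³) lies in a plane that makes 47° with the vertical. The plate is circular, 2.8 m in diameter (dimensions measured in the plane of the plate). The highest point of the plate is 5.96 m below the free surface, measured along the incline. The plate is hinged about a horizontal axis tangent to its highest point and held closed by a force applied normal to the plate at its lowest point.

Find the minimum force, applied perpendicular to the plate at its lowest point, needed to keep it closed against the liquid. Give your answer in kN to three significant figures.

P ≈ 179 kN

γ = 1.125 × 9.81 = 11.03625 kN/m³.
The plate makes 47° with the vertical, i.e. θ = 90° − 47° = 43° to the horizontal. Measuring y along the incline from the free-surface line, vertical depth h = y·sinθ with sinθ = 0.681998.
The centroid is at the centre, 1.4 m below the top of the plate, so y_c = 5.96 + 1.4 = 7.36 m and h_c = 7.36 × 0.681998 = 5.01951 m.
A = π(1.4)² = 6.15752 m².
Resultant F = γ·h_c·A = 11.03625 × 5.01951 × 6.15752 = 341.105 kN.
I_c = πr⁴/4 = π × 1.4⁴/4 = 3.01719 m⁴.
Centre of pressure: y_p = y_c + I_c/(y_c·A) = 7.36 + 3.01719/(7.36 × 6.15752) = 7.36 + 0.0665762 = 7.42658 m along the plane.
The resultant acts 1.4 + 0.0665762 = 1.46658 m (along the plate) below the hinge at the top edge, so the moment about the hinge is M = F × 1.46658 = 341.105 × 1.46658 = 500.258 kN·m.
A normal force at the bottom, 2.8 m from the hinge, must supply this moment: P = 500.258/2.8 = 178.664 kN.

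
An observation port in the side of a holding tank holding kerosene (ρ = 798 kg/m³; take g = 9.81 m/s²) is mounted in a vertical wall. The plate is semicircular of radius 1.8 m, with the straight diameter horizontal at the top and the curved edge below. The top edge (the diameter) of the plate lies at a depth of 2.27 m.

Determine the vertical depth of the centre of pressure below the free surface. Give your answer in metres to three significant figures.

γ = ρg = 798 × 9.81 / 1000 = 7.82838 kN/m³.
The centroid of a semicircle lies 4r/(3π) = 0.763944 m from the diameter, here below the top edge, so the centroid depth is h_c = 2.27 + 0.763944 = 3.03394 m.
A = πr²/2 = π × 1.8²/2 = 5.08938 m².
Resultant F = γ·h_c·A = 7.82838 × 3.03394 × 5.08938 = 120.877 kN.
I_c = (π/8 − 8/(9π))·r⁴ = 0.109757 × 1.8⁴ = 1.15219 m⁴.
Centre of pressure: y_p = y_c + I_c/(y_c·A) = 3.03394 + 1.15219/(3.03394 × 5.08938) = 3.03394 + 0.0746195 = 3.10856 m along the plane.

h_p = 3.11 m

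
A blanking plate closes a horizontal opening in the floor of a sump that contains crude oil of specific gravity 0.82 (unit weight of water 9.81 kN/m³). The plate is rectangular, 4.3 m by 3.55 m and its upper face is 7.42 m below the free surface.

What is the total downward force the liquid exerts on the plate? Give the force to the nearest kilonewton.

F ≈ 911 kN

γ = 0.82 × 9.81 = 8.0442 kN/m³.
The plate is horizontal, so pressure is uniform at p = γ·h = 8.0442 × 7.42 = 59.688 kN/m².
A = 4.3 × 3.55 = 15.265 m².
F = p·A = 59.688 × 15.265 = 911.137 kN.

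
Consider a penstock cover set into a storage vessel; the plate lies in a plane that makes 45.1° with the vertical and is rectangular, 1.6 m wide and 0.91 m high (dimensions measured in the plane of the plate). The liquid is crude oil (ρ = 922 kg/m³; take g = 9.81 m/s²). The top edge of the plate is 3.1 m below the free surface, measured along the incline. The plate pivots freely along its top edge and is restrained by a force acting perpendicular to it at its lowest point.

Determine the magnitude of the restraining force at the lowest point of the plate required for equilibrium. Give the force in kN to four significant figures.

γ = ρg = 922 × 9.81 / 1000 = 9.04482 kN/m³.
The plate makes 45.1° with the vertical, i.e. θ = 90° − 45.1° = 44.9° to the horizontal. Measuring y along the incline from the free-surface line, vertical depth h = y·sinθ with sinθ = 0.705872.
The centroid lies 0.91/2 = 0.455 m below the top edge, so y_c = 3.1 + 0.455 = 3.555 m and h_c = 3.555 × 0.705872 = 2.50937 m.
A = 1.6 × 0.91 = 1.456 m².
Resultant F = γ·h_c·A = 9.04482 × 2.50937 × 1.456 = 33.0465 kN.
I_c = b·h³/12 = 1.6 × 0.91³/12 = 0.100476 m⁴.
Centre of pressure: y_p = y_c + I_c/(y_c·A) = 3.555 + 0.100476/(3.555 × 1.456) = 3.555 + 0.0194116 = 3.57441 m along the plane.
The resultant acts 0.455 + 0.0194116 = 0.474412 m (along the plate) below the hinge at the top edge, so the moment about the hinge is M = F × 0.474412 = 33.0465 × 0.474412 = 15.6777 kN·m.
A normal force at the bottom, 0.91 m from the hinge, must supply this moment: P = 15.6777/0.91 = 17.2282 kN.

P ≈ 17.23 kN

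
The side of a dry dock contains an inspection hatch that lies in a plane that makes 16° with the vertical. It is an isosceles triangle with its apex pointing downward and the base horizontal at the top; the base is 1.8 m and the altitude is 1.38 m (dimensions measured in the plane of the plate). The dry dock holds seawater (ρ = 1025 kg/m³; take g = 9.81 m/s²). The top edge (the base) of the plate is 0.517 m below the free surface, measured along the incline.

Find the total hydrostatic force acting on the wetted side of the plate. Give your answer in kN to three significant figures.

F ≈ 11.7 kN

γ = ρg = 1025 × 9.81 / 1000 = 10.05525 kN/m³.
The plate makes 16° with the vertical, i.e. θ = 90° − 16° = 74° to the horizontal. Measuring y along the incline from the free-surface line, vertical depth h = y·sinθ with sinθ = 0.961262.
With the apex down, the centroid sits h/3 = 1.38/3 = 0.46 m below the base (the top edge), so y_c = 0.517 + 0.46 = 0.977 m and h_c = 0.977 × 0.961262 = 0.939153 m.
A = ½ × 1.8 × 1.38 = 1.242 m².
Resultant F = γ·h_c·A = 10.05525 × 0.939153 × 1.242 = 11.7287 kN.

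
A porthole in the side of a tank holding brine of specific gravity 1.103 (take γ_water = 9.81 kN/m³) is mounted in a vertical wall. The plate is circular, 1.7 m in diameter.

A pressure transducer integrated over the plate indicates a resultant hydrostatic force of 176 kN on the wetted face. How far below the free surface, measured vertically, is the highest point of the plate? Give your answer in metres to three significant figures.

γ = 1.103 × 9.81 = 10.82043 kN/m³.
A = π(0.85)² = 2.2698 m².
From F = γ·h_c·A, the centroid depth is h_c = 176/(10.82043 × 2.2698) = 7.16606 m.
The centroid is at the centre, 0.85 m below the top of the plate, so the highest point sits at h_top = 7.16606 − 0.85 = 6.31606 m below the surface.

d_top ≈ 6.32 m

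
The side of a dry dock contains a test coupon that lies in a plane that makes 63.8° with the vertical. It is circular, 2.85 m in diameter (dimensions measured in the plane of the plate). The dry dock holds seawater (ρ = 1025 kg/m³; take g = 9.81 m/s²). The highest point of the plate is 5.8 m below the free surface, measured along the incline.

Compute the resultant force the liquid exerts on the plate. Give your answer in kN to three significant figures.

F ≈ 205 kN

γ = ρg = 1025 × 9.81 / 1000 = 10.05525 kN/m³.
The plate makes 63.8° with the vertical, i.e. θ = 90° − 63.8° = 26.2° to the horizontal. Measuring y along the incline from the free-surface line, vertical depth h = y·sinθ with sinθ = 0.441506.
The centroid is at the centre, 1.425 m below the top of the plate, so y_c = 5.8 + 1.425 = 7.225 m and h_c = 7.225 × 0.441506 = 3.18988 m.
A = π(1.425)² = 6.3794 m².
Resultant F = γ·h_c·A = 10.05525 × 3.18988 × 6.3794 = 204.62 kN.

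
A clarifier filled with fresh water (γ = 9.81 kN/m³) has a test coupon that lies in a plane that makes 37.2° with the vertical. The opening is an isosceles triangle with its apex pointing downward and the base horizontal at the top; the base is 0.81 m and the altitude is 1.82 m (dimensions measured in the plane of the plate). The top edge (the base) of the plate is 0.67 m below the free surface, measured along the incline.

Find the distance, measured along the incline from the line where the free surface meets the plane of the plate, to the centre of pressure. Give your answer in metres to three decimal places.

γ = 9.81 kN/m³.
The plate makes 37.2° with the vertical, i.e. θ = 90° − 37.2° = 52.8° to the horizontal. Measuring y along the incline from the free-surface line, vertical depth h = y·sinθ with sinθ = 0.796530.
With the apex down, the centroid sits h/3 = 1.82/3 = 0.606667 m below the base (the top edge), so y_c = 0.67 + 0.606667 = 1.27667 m and h_c = 1.27667 × 0.796530 = 1.01691 m.
A = ½ × 0.81 × 1.82 = 0.7371 m².
Resultant F = γ·h_c·A = 9.81 × 1.01691 × 0.7371 = 7.35323 kN.
I_c = b·h³/36 = 0.81 × 1.82³/36 = 0.135643 m⁴.
Centre of pressure: y_p = y_c + I_c/(y_c·A) = 1.27667 + 0.135643/(1.27667 × 0.7371) = 1.27667 + 0.144143 = 1.42081 m along the plane.

y_p = 1.421 m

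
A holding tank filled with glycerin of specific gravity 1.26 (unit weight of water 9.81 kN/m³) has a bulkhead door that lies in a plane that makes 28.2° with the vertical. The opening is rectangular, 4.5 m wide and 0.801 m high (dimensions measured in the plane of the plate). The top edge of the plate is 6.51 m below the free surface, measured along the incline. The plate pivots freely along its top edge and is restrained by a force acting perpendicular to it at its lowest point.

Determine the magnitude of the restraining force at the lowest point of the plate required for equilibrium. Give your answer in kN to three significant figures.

P ≈ 138 kN

γ = 1.26 × 9.81 = 12.3606 kN/m³.
The plate makes 28.2° with the vertical, i.e. θ = 90° − 28.2° = 61.8° to the horizontal. Measuring y along the incline from the free-surface line, vertical depth h = y·sinθ with sinθ = 0.881303.
The centroid lies 0.801/2 = 0.4005 m below the top edge, so y_c = 6.51 + 0.4005 = 6.9105 m and h_c = 6.9105 × 0.881303 = 6.09024 m.
A = 4.5 × 0.801 = 3.6045 m².
Resultant F = γ·h_c·A = 12.3606 × 6.09024 × 3.6045 = 271.343 kN.
I_c = b·h³/12 = 4.5 × 0.801³/12 = 0.192721 m⁴.
Centre of pressure: y_p = y_c + I_c/(y_c·A) = 6.9105 + 0.192721/(6.9105 × 3.6045) = 6.9105 + 0.00773703 = 6.91824 m along the plane.
The resultant acts 0.4005 + 0.00773703 = 0.408237 m (along the plate) below the hinge at the top edge, so the moment about the hinge is M = F × 0.408237 = 271.343 × 0.408237 = 110.772 kN·m.
A normal force at the bottom, 0.801 m from the hinge, must supply this moment: P = 110.772/0.801 = 138.292 kN.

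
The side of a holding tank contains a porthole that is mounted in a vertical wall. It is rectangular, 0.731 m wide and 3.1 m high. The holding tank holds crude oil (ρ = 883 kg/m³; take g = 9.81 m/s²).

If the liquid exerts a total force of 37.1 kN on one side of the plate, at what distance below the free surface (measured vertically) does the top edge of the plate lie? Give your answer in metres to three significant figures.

γ = ρg = 883 × 9.81 / 1000 = 8.66223 kN/m³.
A = 0.731 × 3.1 = 2.2661 m².
From F = γ·h_c·A, the centroid depth is h_c = 37.1/(8.66223 × 2.2661) = 1.89001 m.
The centroid lies 3.1/2 = 1.55 m below the top edge, so the top edge sits at h_top = 1.89001 − 1.55 = 0.34001 m below the surface.

d_top ≈ 0.340 m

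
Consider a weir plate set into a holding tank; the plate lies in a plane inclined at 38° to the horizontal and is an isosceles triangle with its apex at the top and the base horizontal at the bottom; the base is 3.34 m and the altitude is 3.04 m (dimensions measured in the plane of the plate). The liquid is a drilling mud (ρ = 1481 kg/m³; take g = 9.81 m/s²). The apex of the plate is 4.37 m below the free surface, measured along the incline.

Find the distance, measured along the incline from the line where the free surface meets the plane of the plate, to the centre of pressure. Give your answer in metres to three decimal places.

γ = ρg = 1481 × 9.81 / 1000 = 14.52861 kN/m³.
Let θ = 38° be the plate's angle to the horizontal; measure y along the incline from where the plane meets the free surface. Vertical depth h = y·sinθ with sinθ = 0.615661.
With the apex up, the centroid sits 2h/3 = 2 × 3.04/3 = 2.02667 m below the apex, so y_c = 4.37 + 2.02667 = 6.39667 m and h_c = 6.39667 × 0.615661 = 3.93818 m.
A = ½ × 3.34 × 3.04 = 5.0768 m².
Resultant F = γ·h_c·A = 14.52861 × 3.93818 × 5.0768 = 290.476 kN.
I_c = b·h³/36 = 3.34 × 3.04³/36 = 2.60654 m⁴.
Centre of pressure: y_p = y_c + I_c/(y_c·A) = 6.39667 + 2.60654/(6.39667 × 5.0768) = 6.39667 + 0.0802639 = 6.47693 m along the plane.

y_p = 6.477 m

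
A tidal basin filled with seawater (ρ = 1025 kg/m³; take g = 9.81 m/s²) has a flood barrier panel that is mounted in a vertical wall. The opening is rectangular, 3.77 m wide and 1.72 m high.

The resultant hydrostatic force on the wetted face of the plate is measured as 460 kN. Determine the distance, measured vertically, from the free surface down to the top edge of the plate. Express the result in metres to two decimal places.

d_top ≈ 6.19 m

γ = ρg = 1025 × 9.81 / 1000 = 10.05525 kN/m³.
A = 3.77 × 1.72 = 6.4844 m².
From F = γ·h_c·A, the centroid depth is h_c = 460/(10.05525 × 6.4844) = 7.05497 m.
The centroid lies 1.72/2 = 0.86 m below the top edge, so the top edge sits at h_top = 7.05497 − 0.86 = 6.19497 m below the surface.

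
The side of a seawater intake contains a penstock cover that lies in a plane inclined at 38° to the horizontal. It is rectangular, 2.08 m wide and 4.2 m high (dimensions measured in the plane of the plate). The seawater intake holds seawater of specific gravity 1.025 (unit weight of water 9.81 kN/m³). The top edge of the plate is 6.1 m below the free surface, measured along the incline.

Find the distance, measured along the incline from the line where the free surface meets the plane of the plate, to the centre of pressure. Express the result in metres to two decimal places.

y_p = 8.38 m

γ = 1.025 × 9.81 = 10.05525 kN/m³.
Let θ = 38° be the plate's angle to the horizontal; measure y along the incline from where the plane meets the free surface. Vertical depth h = y·sinθ with sinθ = 0.615661.
The centroid lies 4.2/2 = 2.1 m below the top edge, so y_c = 6.1 + 2.1 = 8.2 m and h_c = 8.2 × 0.615661 = 5.04842 m.
A = 2.08 × 4.2 = 8.736 m².
Resultant F = γ·h_c·A = 10.05525 × 5.04842 × 8.736 = 443.467 kN.
I_c = b·h³/12 = 2.08 × 4.2³/12 = 12.8419 m⁴.
Centre of pressure: y_p = y_c + I_c/(y_c·A) = 8.2 + 12.8419/(8.2 × 8.736) = 8.2 + 0.179268 = 8.37927 m along the plane.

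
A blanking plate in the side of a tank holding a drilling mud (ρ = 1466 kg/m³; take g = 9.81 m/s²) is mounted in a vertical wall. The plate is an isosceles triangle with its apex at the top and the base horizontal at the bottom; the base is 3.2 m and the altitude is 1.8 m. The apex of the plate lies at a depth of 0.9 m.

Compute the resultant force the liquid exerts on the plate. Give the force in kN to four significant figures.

γ = ρg = 1466 × 9.81 / 1000 = 14.38146 kN/m³.
With the apex up, the centroid sits 2h/3 = 2 × 1.8/3 = 1.2 m below the apex, so the centroid depth is h_c = 0.9 + 1.2 = 2.1 m.
A = ½ × 3.2 × 1.8 = 2.88 m².
Resultant F = γ·h_c·A = 14.38146 × 2.1 × 2.88 = 86.9791 kN.

F ≈ 86.98 kN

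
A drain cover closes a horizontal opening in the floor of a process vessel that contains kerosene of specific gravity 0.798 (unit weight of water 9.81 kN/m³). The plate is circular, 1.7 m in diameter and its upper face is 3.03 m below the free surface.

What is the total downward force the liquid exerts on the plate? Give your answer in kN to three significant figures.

F ≈ 53.8 kN

γ = 0.798 × 9.81 = 7.82838 kN/m³.
The plate is horizontal, so pressure is uniform at p = γ·h = 7.82838 × 3.03 = 23.72 kN/m².
A = π(0.85)² = 2.2698 m².
F = p·A = 23.72 × 2.2698 = 53.8397 kN.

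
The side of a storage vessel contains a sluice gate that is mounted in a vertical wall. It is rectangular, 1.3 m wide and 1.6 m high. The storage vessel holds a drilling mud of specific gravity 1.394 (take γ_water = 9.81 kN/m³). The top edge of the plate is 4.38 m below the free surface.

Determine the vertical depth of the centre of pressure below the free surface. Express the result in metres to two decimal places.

h_p = 5.22 m

γ = 1.394 × 9.81 = 13.67514 kN/m³.
The centroid lies 1.6/2 = 0.8 m below the top edge, so the centroid depth is h_c = 4.38 + 0.8 = 5.18 m.
A = 1.3 × 1.6 = 2.08 m².
Resultant F = γ·h_c·A = 13.67514 × 5.18 × 2.08 = 147.341 kN.
I_c = b·h³/12 = 1.3 × 1.6³/12 = 0.443733 m⁴.
Centre of pressure: y_p = y_c + I_c/(y_c·A) = 5.18 + 0.443733/(5.18 × 2.08) = 5.18 + 0.041184 = 5.22118 m along the plane.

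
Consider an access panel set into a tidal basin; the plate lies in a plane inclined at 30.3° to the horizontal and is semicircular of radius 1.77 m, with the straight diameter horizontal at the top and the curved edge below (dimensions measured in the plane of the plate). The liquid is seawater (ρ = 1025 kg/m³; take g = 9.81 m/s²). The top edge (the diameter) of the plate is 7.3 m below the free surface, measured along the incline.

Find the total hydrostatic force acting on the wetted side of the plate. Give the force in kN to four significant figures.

γ = ρg = 1025 × 9.81 / 1000 = 10.05525 kN/m³.
Let θ = 30.3° be the plate's angle to the horizontal; measure y along the incline from where the plane meets the free surface. Vertical depth h = y·sinθ with sinθ = 0.504528.
The centroid of a semicircle lies 4r/(3π) = 0.751211 m from the diameter, here below the top edge, so y_c = 7.3 + 0.751211 = 8.05121 m and h_c = 8.05121 × 0.504528 = 4.06206 m.
A = πr²/2 = π × 1.77²/2 = 4.92115 m².
Resultant F = γ·h_c·A = 10.05525 × 4.06206 × 4.92115 = 201.005 kN.

F ≈ 201.0 kN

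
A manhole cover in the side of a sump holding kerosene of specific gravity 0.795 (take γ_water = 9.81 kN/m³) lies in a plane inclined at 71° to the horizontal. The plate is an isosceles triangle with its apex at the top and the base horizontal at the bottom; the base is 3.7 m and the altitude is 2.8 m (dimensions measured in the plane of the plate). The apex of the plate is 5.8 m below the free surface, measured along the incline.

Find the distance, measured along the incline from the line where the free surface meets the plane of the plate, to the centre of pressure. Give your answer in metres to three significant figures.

y_p = 7.72 m

γ = 0.795 × 9.81 = 7.79895 kN/m³.
Let θ = 71° be the plate's angle to the horizontal; measure y along the incline from where the plane meets the free surface. Vertical depth h = y·sinθ with sinθ = 0.945519.
With the apex up, the centroid sits 2h/3 = 2 × 2.8/3 = 1.86667 m below the apex, so y_c = 5.8 + 1.86667 = 7.66667 m and h_c = 7.66667 × 0.945519 = 7.24898 m.
A = ½ × 3.7 × 2.8 = 5.18 m².
Resultant F = γ·h_c·A = 7.79895 × 7.24898 × 5.18 = 292.848 kN.
I_c = b·h³/36 = 3.7 × 2.8³/36 = 2.25618 m⁴.
Centre of pressure: y_p = y_c + I_c/(y_c·A) = 7.66667 + 2.25618/(7.66667 × 5.18) = 7.66667 + 0.0568116 = 7.72348 m along the plane.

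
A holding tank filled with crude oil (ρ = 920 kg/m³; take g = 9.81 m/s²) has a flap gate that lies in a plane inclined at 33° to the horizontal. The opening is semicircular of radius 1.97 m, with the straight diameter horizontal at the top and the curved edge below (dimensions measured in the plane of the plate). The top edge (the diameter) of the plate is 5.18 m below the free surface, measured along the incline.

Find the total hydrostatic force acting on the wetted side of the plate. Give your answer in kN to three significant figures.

γ = ρg = 920 × 9.81 / 1000 = 9.0252 kN/m³.
Let θ = 33° be the plate's angle to the horizontal; measure y along the incline from where the plane meets the free surface. Vertical depth h = y·sinθ with sinθ = 0.544639.
The centroid of a semicircle lies 4r/(3π) = 0.836094 m from the diameter, here below the top edge, so y_c = 5.18 + 0.836094 = 6.01609 m and h_c = 6.01609 × 0.544639 = 3.2766 m.
A = πr²/2 = π × 1.97²/2 = 6.0961 m².
Resultant F = γ·h_c·A = 9.0252 × 3.2766 × 6.0961 = 180.274 kN.

F ≈ 180 kN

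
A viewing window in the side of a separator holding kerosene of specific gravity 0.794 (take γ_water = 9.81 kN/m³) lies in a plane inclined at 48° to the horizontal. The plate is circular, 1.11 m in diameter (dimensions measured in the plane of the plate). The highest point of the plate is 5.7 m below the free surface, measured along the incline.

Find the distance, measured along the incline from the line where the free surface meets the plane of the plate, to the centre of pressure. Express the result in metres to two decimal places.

y_p = 6.27 m

γ = 0.794 × 9.81 = 7.78914 kN/m³.
Let θ = 48° be the plate's angle to the horizontal; measure y along the incline from where the plane meets the free surface. Vertical depth h = y·sinθ with sinθ = 0.743145.
The centroid is at the centre, 0.555 m below the top of the plate, so y_c = 5.7 + 0.555 = 6.255 m and h_c = 6.255 × 0.743145 = 4.64837 m.
A = π(0.555)² = 0.967689 m².
Resultant F = γ·h_c·A = 7.78914 × 4.64837 × 0.967689 = 35.0369 kN.
I_c = πr⁴/4 = π × 0.555⁴/4 = 0.0745181 m⁴.
Centre of pressure: y_p = y_c + I_c/(y_c·A) = 6.255 + 0.0745181/(6.255 × 0.967689) = 6.255 + 0.0123112 = 6.26731 m along the plane.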